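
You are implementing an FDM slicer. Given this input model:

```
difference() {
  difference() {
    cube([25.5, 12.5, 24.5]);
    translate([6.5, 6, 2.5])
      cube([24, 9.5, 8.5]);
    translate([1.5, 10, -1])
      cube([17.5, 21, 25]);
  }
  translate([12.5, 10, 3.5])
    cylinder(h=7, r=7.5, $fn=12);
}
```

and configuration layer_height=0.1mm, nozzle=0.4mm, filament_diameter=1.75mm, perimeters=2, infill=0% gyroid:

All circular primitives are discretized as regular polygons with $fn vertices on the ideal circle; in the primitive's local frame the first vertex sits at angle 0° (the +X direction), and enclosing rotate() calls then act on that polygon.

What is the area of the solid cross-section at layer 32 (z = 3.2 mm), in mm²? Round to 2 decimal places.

At z = 3.2 mm: the cube (footprint 25.5×12.5) is included at this height (area 318.75 mm²); the 24×9.5 cube at (6.5, 6) contributes its full rectangle (area 228.00 mm²); the 17.5×21 cube at (1.5, 10) contributes its full rectangle (area 367.50 mm²); After the difference (first − rest): starting from the 25.5×12.5 cube (318.75 mm²), the 24×9.5 cube at (6.5, 6) partially overlaps it — only the 123.50 mm² overlap (of its 228.00 mm²) is removed, clipping the outline; the 17.5×21 cube at (1.5, 10) partially overlaps it — only the 12.50 mm² overlap (of its 367.50 mm²) is removed, clipping the outline — area = 182.75 mm²; the cylinder at (12.5, 10) is not intersected at this z (z outside [3.5, 10.5]); Subtracting the remaining from the first: none of the subtracted shapes is present at this height, so that combined region is unchanged — area = 182.75 mm². Overall, the cross-section is a single solid region. Net area = 182.75 mm².

182.75 mm²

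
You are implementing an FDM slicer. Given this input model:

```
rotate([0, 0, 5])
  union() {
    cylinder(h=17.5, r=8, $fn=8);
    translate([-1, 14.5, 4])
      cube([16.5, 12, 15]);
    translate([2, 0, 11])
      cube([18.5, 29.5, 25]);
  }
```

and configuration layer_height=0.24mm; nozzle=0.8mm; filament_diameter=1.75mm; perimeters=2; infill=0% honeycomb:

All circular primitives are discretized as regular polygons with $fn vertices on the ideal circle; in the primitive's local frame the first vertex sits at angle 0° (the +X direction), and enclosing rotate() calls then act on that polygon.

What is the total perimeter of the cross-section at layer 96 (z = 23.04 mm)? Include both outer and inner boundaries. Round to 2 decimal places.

96.00 mm

At z = 23.04 mm: the cylinder does not reach this height (z outside [0, 17.5]); the cube at (-1, 14.5) is not intersected at this z (z outside [4, 19]); the cube at (2, 0) is present — its section is the full 18.5×29.5 rectangle (perimeter 96.00 mm); Taking the union: only the 18.5×29.5 cube at (2, 0) is present, so the union is just that shape — boundary = 96.00 mm; (rotated 5° about Z; rotation is an isometry so areas/perimeters/island counts are preserved). Overall, the cross-section is a single solid region. Total boundary length (outer) = 96.00 mm.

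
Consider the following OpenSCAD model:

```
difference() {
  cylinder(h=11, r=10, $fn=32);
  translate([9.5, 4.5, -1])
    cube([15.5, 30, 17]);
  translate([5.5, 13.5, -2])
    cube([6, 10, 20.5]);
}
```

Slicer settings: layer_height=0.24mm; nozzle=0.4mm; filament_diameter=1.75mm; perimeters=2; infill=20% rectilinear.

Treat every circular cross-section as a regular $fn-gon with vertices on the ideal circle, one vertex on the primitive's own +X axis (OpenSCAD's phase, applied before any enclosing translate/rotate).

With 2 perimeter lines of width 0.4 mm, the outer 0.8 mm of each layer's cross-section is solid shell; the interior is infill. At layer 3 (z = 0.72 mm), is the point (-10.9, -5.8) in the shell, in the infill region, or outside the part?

outside

At z = 0.72 mm: the r=10 cylinder gives a regular 32-gon of circumradius 10 (constant along its height); the cube at (9.5, 4.5) (footprint 15.5×30) is included at this height; the cube at (5.5, 13.5) is present — its section is the full 6×10 rectangle; Taking the first minus the rest: starting from the r=10 cylinder, the 15.5×30 cube at (9.5, 4.5) misses the remaining region (no effect); the 6×10 cube at (5.5, 13.5) misses the remaining region (no effect) — 1 connected region. Overall, the cross-section is a single solid region. The nearest boundary edge runs (-8.31, -5.56)→(-9.24, -3.83); distance from the point to it = 2.40 mm. The point is not inside any of the regions above, so it lies outside the cross-section (2.40 mm from the nearest boundary).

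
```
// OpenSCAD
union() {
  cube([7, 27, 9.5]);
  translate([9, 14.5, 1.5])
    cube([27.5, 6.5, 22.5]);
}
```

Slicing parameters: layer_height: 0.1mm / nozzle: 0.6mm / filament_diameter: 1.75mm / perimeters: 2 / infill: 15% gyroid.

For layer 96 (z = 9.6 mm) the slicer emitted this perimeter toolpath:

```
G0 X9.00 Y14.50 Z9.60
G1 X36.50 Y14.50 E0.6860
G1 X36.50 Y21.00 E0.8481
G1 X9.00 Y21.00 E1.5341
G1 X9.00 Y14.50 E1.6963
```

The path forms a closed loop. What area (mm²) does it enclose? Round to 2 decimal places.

178.75 mm²

Apply the shoelace formula to the sequence of (X, Y) vertices; enclosed area = 178.75 mm².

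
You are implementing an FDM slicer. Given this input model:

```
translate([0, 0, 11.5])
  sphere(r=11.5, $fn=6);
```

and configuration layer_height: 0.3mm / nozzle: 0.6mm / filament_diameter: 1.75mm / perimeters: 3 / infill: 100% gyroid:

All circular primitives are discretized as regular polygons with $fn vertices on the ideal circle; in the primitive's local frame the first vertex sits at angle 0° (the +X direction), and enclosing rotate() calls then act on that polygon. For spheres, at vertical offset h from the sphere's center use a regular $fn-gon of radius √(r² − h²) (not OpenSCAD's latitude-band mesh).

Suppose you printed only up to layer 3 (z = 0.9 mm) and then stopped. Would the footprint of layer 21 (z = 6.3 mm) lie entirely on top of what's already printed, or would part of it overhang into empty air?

part overhangs

Compare the two slices. At z = 0.9: the r=11.5 sphere slices to a regular 6-gon of circumradius 4.460 (√(r²−h²) with h=10.6 from center) (area = (6/2)·4.460²·sin(360°/6) = 51.68 mm²). At z = 6.3: the r=11.5 sphere contributes a regular 6-gon of circumradius √(11.5²−5.2²) = 10.257 (area = (6/2)·10.257²·sin(360°/6) = 273.34 mm²). Checking containment: at z = 6.3 the cross-section extends beyond the z = 0.9 cross-section by about 221.67 mm².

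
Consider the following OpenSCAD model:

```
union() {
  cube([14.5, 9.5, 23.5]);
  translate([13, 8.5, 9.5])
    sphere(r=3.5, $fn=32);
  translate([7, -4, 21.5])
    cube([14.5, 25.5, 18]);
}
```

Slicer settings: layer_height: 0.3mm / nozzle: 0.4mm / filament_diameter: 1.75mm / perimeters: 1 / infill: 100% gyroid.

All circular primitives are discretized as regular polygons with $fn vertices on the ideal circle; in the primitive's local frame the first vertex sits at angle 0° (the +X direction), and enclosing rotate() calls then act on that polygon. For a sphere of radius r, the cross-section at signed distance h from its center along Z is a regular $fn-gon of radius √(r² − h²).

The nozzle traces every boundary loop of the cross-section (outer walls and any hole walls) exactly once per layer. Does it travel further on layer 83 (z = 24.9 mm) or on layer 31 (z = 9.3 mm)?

layer 83 (z = 24.9 mm)

Layer 83 (z = 24.9): the cube is not intersected at this z (z outside [0, 23.5]); the sphere at (13, 8.5) is not intersected at this z (|z−center|=15.400 > r=3.5); the cube at (7, -4) is present — its section is the full 14.5×25.5 rectangle (perimeter 80.00 mm); Combining (union): only the 14.5×25.5 cube at (7, -4) is present, so the union is just that shape — boundary = 80.00 mm. So its perimeter = 80.00 mm. Layer 31 (z = 9.3): the cube (footprint 14.5×9.5) is included at this height (perimeter 48.00 mm); the r=3.5 sphere at (13, 8.5) slices to a regular 32-gon of circumradius 3.494 (√(r²−h²) with h=0.2 from center) (perimeter = 2·32·3.494·sin(180°/32) = 21.92 mm); the cube at (7, -4) is not intersected at this z (z outside [21.5, 39.5]); Taking the union: the regions partially overlap (shared area 19.52 mm²), so the edge portions inside another operand are dropped and the merged outline is re-measured after clipping — boundary = 52.90 mm. So its perimeter = 52.90 mm. Layer 83 is larger (80.00 vs 52.90 mm).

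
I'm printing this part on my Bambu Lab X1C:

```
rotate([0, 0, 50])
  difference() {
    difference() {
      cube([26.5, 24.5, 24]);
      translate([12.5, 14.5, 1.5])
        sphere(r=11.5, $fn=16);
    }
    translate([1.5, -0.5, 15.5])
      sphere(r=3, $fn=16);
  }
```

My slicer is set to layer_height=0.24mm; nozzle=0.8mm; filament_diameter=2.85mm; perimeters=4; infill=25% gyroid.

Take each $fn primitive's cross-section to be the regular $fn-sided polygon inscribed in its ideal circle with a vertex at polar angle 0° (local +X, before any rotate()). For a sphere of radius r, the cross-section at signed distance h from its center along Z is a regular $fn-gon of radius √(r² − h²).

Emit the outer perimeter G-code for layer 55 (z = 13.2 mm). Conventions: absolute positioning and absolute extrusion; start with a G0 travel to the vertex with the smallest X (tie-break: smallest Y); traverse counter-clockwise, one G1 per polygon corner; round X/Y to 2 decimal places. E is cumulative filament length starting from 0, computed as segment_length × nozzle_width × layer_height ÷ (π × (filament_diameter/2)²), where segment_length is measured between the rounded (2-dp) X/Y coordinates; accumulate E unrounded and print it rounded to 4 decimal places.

G0 X-18.77 Y15.75 Z13.20
G1 X-0.50 Y0.42 E0.7178
G1 X-0.57 Y0.66 E0.7253
G1 X-0.49 Y1.41 E0.7480
G1 X-0.13 Y2.07 E0.7706
G1 X0.46 Y2.54 E0.7934
G1 X1.18 Y2.75 E0.8159
G1 X1.93 Y2.66 E0.8387
G1 X2.14 Y2.55 E0.8458
G1 X17.03 Y20.30 E1.5431
G1 X-1.73 Y36.05 E2.2803
G1 X-18.77 Y15.75 E3.0780

At z = 13.2 mm: the cube is present — its section is the full 26.5×24.5 rectangle; the sphere at (12.5, 14.5) is absent (|z−center|=11.700 > r=11.5); Subtracting the remaining from the first: none of the subtracted shapes is present at this height, so the 26.5×24.5 cube is unchanged — 1 connected region; the r=3 sphere at (1.5, -0.5) contributes a regular 16-gon of circumradius √(3²−2.3²) = 1.926; Taking the first minus the rest: starting from the result so far, the r=3 sphere at (1.5, -0.5) partially overlaps it — only the 3.67 mm² overlap (of its 11.36 mm²) is removed, clipping the outline — 1 connected region; (rotated 50° about Z; rotation is an isometry so areas/perimeters/island counts are preserved). The outline is a single polygon with 11 vertices. Extrusion per mm of travel: 0.8 × 0.24 / (π × 1.425²) = 0.030097. Accumulating E over each segment gives final E = 3.0780.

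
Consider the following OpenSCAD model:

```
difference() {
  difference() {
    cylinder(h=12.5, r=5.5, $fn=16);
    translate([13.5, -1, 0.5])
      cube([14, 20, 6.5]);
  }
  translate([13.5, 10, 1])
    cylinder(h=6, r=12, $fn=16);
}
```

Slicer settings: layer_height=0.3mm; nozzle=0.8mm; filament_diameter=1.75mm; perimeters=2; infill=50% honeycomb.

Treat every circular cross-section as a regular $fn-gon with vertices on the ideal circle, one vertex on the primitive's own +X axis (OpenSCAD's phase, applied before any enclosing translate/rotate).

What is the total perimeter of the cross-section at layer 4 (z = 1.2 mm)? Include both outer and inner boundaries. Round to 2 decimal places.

At z = 1.2 mm: the r=5.5 cylinder gives a regular 16-gon of circumradius 5.5 (constant along its height) (perimeter = 2·16·5.500·sin(180°/16) = 34.34 mm); the cube at (13.5, -1) is present — its section is the full 14×20 rectangle (perimeter 68.00 mm); After the difference (first − rest): starting from the r=5.5 cylinder, the 14×20 cube at (13.5, -1) misses the remaining region (no effect) — boundary = 34.34 mm; the r=12 cylinder at (13.5, 10) contributes a regular 16-gon of circumradius 12 (perimeter = 2·16·12.000·sin(180°/16) = 74.91 mm); Subtracting the remaining from the first: starting from the result so far, the r=12 cylinder at (13.5, 10) partially overlaps it — only the 1.15 mm² overlap (of its 440.85 mm²) is removed, clipping the outline — boundary = 34.22 mm. Overall, the cross-section is a single solid region. Total boundary length (outer) = 34.22 mm.

34.22 mm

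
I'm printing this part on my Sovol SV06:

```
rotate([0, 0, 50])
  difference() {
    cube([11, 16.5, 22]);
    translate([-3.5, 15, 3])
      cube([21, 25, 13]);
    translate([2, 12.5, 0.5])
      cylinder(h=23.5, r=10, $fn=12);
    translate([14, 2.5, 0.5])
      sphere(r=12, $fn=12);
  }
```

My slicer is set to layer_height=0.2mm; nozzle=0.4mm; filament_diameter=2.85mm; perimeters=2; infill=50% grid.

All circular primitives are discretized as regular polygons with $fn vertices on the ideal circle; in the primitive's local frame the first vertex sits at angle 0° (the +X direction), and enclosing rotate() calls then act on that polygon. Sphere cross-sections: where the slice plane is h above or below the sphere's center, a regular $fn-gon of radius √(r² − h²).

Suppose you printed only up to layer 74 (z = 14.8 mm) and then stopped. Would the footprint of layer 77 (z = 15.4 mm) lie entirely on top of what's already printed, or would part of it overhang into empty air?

Compare the two slices. At z = 14.8: the 11×16.5 cube contributes its full rectangle (area 181.50 mm²); the cube at (-3.5, 15) (footprint 21×25) is included at this height (area 525.00 mm²); the r=10 cylinder at (2, 12.5) contributes a regular 12-gon of circumradius 10 (area = (12/2)·10.000²·sin(360°/12) = 300.00 mm²); the sphere at (14, 2.5) is not intersected at this z (|z−center|=14.300 > r=12); Subtracting the remaining from the first: starting from the 11×16.5 cube (181.50 mm²), the 21×25 cube at (-3.5, 15) partially overlaps it — only the 16.50 mm² overlap (of its 525.00 mm²) is removed, clipping the outline; the r=10 cylinder at (2, 12.5) partially overlaps it — only the 120.10 mm² overlap (of its 300.00 mm²) is removed, clipping the outline — area = 44.90 mm²; (whole slice rotated 50° about Z — lengths, areas and connectivity unchanged). At z = 15.4: the 11×16.5 cube contributes its full rectangle (area 181.50 mm²); the 21×25 cube at (-3.5, 15) contributes its full rectangle (area 525.00 mm²); the cylinder at (2, 12.5): section is a regular 12-gon, circumradius r=10 (area = (12/2)·10.000²·sin(360°/12) = 300.00 mm²); the sphere at (14, 2.5) is not intersected at this z (|z−center|=14.900 > r=12); Taking the first minus the rest: starting from the 11×16.5 cube (181.50 mm²), the 21×25 cube at (-3.5, 15) partially overlaps it — only the 16.50 mm² overlap (of its 525.00 mm²) is removed, clipping the outline; the r=10 cylinder at (2, 12.5) partially overlaps it — only the 120.10 mm² overlap (of its 300.00 mm²) is removed, clipping the outline — area = 44.90 mm²; (rotated 50° about Z; rotation is an isometry so areas/perimeters/island counts are preserved). Checking containment: the cross-section at z = 15.4 is a subset of the cross-section at z = 14.8.

entirely on top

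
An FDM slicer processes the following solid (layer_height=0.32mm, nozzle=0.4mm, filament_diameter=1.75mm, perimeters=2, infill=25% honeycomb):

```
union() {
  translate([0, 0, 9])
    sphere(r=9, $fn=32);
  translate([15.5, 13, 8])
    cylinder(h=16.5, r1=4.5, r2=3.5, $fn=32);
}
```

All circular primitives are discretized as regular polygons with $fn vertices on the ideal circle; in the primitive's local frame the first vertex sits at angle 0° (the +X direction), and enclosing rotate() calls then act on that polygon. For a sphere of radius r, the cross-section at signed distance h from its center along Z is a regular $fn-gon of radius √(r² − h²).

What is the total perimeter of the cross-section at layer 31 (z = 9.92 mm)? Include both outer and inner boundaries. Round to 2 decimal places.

At z = 9.92 mm: the r=9 sphere slices to a regular 32-gon of circumradius 8.953 (√(r²−h²) with h=0.92 from center) (perimeter = 2·32·8.953·sin(180°/32) = 56.16 mm); the cone at (15.5, 13): at t=0.116 of its height the radius interpolates to r₁+(r₂−r₁)t = 4.384, giving a regular 32-gon of that circumradius (perimeter = 2·32·4.384·sin(180°/32) = 27.50 mm); Combining (union): the 2 present regions are separate (no shared area or edge), so areas and boundary lengths simply add and each stays a separate island — boundary = 83.66 mm. Overall, the cross-section has 2 separate islands. Total boundary length (outer) = 83.66 mm.

83.66 mm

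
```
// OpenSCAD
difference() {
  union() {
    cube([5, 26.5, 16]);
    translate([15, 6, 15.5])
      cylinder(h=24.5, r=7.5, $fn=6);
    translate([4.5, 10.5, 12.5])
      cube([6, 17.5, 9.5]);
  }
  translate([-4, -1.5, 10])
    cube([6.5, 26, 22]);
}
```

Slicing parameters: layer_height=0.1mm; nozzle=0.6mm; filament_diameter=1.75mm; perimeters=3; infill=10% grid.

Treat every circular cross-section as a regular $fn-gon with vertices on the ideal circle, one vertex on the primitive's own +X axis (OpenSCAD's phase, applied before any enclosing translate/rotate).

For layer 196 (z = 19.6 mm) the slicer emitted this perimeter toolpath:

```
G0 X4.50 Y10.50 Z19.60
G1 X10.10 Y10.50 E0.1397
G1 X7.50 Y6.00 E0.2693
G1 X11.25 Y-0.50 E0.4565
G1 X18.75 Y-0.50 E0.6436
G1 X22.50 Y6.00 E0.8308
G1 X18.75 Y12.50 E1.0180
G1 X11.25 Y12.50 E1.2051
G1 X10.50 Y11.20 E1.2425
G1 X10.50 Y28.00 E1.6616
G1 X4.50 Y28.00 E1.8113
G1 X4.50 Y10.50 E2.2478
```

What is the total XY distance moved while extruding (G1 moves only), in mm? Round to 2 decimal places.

90.11 mm

Sum the Euclidean lengths of each G1 segment: total = 90.11 mm.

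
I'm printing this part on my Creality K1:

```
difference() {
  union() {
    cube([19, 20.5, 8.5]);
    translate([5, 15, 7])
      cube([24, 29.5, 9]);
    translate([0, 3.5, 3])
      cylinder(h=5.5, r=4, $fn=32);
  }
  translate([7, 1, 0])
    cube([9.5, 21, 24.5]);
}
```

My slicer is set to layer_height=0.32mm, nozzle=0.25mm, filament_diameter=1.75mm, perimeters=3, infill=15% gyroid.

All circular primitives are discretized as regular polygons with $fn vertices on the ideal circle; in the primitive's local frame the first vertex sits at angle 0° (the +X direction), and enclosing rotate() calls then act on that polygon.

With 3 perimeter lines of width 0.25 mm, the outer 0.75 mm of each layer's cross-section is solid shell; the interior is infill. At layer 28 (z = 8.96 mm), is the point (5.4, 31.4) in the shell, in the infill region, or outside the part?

At z = 8.96 mm: the cube is not intersected at this z (z outside [0, 8.5]); the 24×29.5 cube at (5, 15) contributes its full rectangle; the cylinder at (0, 3.5) does not reach this height (z outside [3, 8.5]); Merging all regions: only the 24×29.5 cube at (5, 15) is present, so the union is just that shape — 1 connected region; the cube at (7, 1) is present — its section is the full 9.5×21 rectangle; Subtracting the remaining from the first: starting from the result so far, the 9.5×21 cube at (7, 1) partially overlaps it — only the 66.50 mm² overlap (of its 199.50 mm²) is removed, clipping the outline — 1 connected region. Overall, the cross-section is a single solid region. The nearest boundary edge runs (5.00, 15.00)→(5.00, 44.50); distance from the point to it = 0.40 mm. The point is inside the cross-section, 0.40 mm from the nearest boundary — within the 0.75 mm shell band (3 × 0.25).

shell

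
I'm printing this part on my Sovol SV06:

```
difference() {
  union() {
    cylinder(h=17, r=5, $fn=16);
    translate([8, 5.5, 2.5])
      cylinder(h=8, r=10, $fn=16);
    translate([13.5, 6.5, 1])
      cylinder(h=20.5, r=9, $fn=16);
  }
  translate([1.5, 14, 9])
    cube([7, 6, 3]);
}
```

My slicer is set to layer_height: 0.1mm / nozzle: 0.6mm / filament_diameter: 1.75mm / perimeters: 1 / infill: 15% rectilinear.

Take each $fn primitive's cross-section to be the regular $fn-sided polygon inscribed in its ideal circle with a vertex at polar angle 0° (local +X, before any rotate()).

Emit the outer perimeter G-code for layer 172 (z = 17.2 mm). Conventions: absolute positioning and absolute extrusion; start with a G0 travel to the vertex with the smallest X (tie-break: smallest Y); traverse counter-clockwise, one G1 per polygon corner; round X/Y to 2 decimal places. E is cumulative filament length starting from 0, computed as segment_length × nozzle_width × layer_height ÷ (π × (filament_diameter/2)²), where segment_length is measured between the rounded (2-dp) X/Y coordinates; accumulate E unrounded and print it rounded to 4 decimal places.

At z = 17.2 mm: the cylinder is not intersected at this z (z outside [0, 17]); the cylinder at (8, 5.5) does not reach this height (z outside [2.5, 10.5]); the cylinder at (13.5, 6.5): section is a regular 16-gon, circumradius r=9; Combining (union): only the r=9 cylinder at (13.5, 6.5) is present, so the union is just that shape — 1 connected region; the cube at (1.5, 14) is absent (z outside [9, 12]); Subtracting the remaining from the first: none of the subtracted shapes is present at this height, so the result so far is unchanged — 1 connected region. The outline is a single polygon with 16 vertices. Extrusion per mm of travel: 0.6 × 0.1 / (π × 0.875²) = 0.024945. Accumulating E over each segment gives final E = 1.4009.

G0 X4.50 Y6.50 Z17.20
G1 X5.19 Y3.06 E0.0875
G1 X7.14 Y0.14 E0.1751
G1 X10.06 Y-1.81 E0.2627
G1 X13.50 Y-2.50 E0.3502
G1 X16.94 Y-1.81 E0.4377
G1 X19.86 Y0.14 E0.5253
G1 X21.81 Y3.06 E0.6129
G1 X22.50 Y6.50 E0.7004
G1 X21.81 Y9.94 E0.7880
G1 X19.86 Y12.86 E0.8755
G1 X16.94 Y14.81 E0.9631
G1 X13.50 Y15.50 E1.0507
G1 X10.06 Y14.81 E1.1382
G1 X7.14 Y12.86 E1.2258
G1 X5.19 Y9.94 E1.3134
G1 X4.50 Y6.50 E1.4009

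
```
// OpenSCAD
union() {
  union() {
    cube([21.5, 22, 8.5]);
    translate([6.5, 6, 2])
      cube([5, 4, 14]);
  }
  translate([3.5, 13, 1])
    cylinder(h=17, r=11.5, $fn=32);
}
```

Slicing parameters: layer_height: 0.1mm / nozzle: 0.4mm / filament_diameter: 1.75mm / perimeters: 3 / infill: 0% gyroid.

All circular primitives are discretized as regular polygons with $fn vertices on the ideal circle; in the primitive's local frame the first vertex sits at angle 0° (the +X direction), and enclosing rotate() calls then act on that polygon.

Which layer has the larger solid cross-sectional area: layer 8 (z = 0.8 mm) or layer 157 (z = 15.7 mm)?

layer 8 (z = 0.8 mm)

Layer 8 (z = 0.8): the 21.5×22 cube contributes its full rectangle (area 473.00 mm²); the cube at (6.5, 6) is absent (z outside [2, 16]); Combining (union): only the 21.5×22 cube is present, so the union is just that shape — area = 473.00 mm²; the cylinder at (3.5, 13) is absent (z outside [1, 18]); Taking the union: only the result so far is present, so the union is just that shape — area = 473.00 mm². So its area = 473.00 mm². Layer 157 (z = 15.7): the cube is absent (z outside [0, 8.5]); the 5×4 cube at (6.5, 6) contributes its full rectangle (area 20.00 mm²); Merging all regions: only the 5×4 cube at (6.5, 6) is present, so the union is just that shape — area = 20.00 mm²; the r=11.5 cylinder at (3.5, 13) contributes a regular 32-gon of circumradius 11.5 (area = (32/2)·11.500²·sin(360°/32) = 412.81 mm²); Combining (union): that combined region lies entirely inside the r=11.5 cylinder at (3.5, 13), so the union is just the r=11.5 cylinder at (3.5, 13) — area = 412.81 mm². So its area = 412.81 mm². Layer 8 is larger (473.00 vs 412.81 mm²).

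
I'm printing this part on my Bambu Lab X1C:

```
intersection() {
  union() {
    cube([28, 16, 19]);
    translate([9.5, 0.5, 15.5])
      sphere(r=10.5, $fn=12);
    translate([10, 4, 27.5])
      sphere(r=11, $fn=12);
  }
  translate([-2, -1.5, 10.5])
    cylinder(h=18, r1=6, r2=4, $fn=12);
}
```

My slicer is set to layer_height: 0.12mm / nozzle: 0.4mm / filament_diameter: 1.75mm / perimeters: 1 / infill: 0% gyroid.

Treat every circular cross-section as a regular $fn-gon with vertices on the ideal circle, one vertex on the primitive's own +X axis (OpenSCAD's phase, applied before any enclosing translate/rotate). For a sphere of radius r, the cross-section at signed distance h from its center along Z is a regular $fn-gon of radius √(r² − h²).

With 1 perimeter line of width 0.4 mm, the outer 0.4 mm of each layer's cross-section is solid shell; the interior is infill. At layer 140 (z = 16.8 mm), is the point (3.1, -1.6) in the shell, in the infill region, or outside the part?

At z = 16.8 mm: the cube is present — its section is the full 28×16 rectangle; the sphere at (9.5, 0.5): section is a regular 12-gon, circumradius = √(r²−h²) = √(10.5²−1.3²) = 10.419; the r=11 sphere at (10, 4) contributes a regular 12-gon of circumradius √(11²−10.7²) = 2.551; Taking the union: the regions partially overlap (shared area 190.72 mm²), so overlapping operands fuse into one piece — 1 connected region; the cone at (-2, -1.5): at t=0.350 of its height the radius interpolates to r₁+(r₂−r₁)t = 5.300, giving a regular 12-gon of that circumradius; After intersecting: the cone at (-2, -1.5) partially overlaps that combined region; clipping to the common part keeps 23.38 mm² — 1 connected region. Overall, the cross-section is a single solid region. The nearest boundary edge runs (3.30, -1.50)→(2.59, -4.15); distance from the point to it = 0.17 mm. The point is inside the cross-section, 0.17 mm from the nearest boundary — within the 0.4 mm shell band (1 × 0.4).

shell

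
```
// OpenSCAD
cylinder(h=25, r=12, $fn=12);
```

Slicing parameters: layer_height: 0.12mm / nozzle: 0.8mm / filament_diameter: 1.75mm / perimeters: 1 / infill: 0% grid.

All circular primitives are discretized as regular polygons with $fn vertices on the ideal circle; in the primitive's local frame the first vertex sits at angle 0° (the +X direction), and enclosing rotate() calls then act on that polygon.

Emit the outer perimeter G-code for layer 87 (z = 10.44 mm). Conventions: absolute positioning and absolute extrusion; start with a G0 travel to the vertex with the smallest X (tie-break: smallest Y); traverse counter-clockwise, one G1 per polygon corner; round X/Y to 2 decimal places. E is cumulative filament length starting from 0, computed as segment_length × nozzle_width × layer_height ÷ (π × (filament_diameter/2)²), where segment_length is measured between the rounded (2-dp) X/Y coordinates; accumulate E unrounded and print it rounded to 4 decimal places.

At z = 10.44 mm: the r=12 cylinder contributes a regular 12-gon of circumradius 12. The outline is a single polygon with 12 vertices. Extrusion per mm of travel: 0.8 × 0.12 / (π × 0.875²) = 0.039912. Accumulating E over each segment gives final E = 2.9747.

G0 X-12.00 Y0.00 Z10.44
G1 X-10.39 Y-6.00 E0.2479
G1 X-6.00 Y-10.39 E0.4957
G1 X0.00 Y-12.00 E0.7437
G1 X6.00 Y-10.39 E0.9916
G1 X10.39 Y-6.00 E1.2394
G1 X12.00 Y0.00 E1.4874
G1 X10.39 Y6.00 E1.7353
G1 X6.00 Y10.39 E1.9831
G1 X0.00 Y12.00 E2.2310
G1 X-6.00 Y10.39 E2.4790
G1 X-10.39 Y6.00 E2.7268
G1 X-12.00 Y0.00 E2.9747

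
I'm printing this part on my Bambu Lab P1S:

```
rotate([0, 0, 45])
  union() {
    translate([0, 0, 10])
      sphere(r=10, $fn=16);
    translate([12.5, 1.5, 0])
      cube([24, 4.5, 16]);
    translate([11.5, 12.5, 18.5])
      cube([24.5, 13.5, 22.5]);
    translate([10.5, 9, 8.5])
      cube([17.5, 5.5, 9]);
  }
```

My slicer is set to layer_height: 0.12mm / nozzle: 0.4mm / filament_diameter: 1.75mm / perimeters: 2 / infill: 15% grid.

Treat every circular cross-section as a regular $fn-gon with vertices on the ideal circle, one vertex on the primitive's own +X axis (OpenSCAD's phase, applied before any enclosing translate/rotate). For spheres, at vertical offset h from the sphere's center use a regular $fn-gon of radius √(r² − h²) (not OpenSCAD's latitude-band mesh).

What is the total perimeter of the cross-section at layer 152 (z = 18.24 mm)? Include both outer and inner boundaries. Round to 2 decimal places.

35.37 mm

At z = 18.24 mm: the r=10 sphere contributes a regular 16-gon of circumradius √(10²−8.24²) = 5.666 (perimeter = 2·16·5.666·sin(180°/16) = 35.37 mm); the cube at (12.5, 1.5) is absent (z outside [0, 16]); the cube at (11.5, 12.5) is absent (z outside [18.5, 41]); the cube at (10.5, 9) is not intersected at this z (z outside [8.5, 17.5]); Taking the union: only the r=10 sphere is present, so the union is just that shape — boundary = 35.37 mm; (rotated 45° about Z; rotation is an isometry so areas/perimeters/island counts are preserved). Overall, the cross-section is a single solid region. Total boundary length (outer) = 35.37 mm.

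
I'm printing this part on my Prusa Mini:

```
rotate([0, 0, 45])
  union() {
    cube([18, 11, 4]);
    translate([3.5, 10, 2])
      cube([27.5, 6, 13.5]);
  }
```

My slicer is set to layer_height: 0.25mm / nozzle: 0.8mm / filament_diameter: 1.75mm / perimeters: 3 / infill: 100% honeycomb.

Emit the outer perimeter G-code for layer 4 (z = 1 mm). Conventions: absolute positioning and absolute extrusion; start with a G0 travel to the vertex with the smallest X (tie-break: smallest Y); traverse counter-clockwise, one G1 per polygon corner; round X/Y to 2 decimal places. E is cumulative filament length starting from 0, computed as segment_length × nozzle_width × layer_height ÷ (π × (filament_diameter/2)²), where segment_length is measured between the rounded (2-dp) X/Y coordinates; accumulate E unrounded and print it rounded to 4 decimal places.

G0 X-7.78 Y7.78 Z1.00
G1 X0.00 Y0.00 E0.9149
G1 X12.73 Y12.73 E2.4118
G1 X4.95 Y20.51 E3.3267
G1 X-7.78 Y7.78 E4.8236

At z = 1 mm: the 18×11 cube contributes its full rectangle; the cube at (3.5, 10) is absent (z outside [2, 15.5]); Combining (union): only the 18×11 cube is present, so the union is just that shape — 1 connected region; (rotated 45° about Z; rotation is an isometry so areas/perimeters/island counts are preserved). The outline is a single polygon with 4 vertices. Extrusion per mm of travel: 0.8 × 0.25 / (π × 0.875²) = 0.083150. Accumulating E over each segment gives final E = 4.8236.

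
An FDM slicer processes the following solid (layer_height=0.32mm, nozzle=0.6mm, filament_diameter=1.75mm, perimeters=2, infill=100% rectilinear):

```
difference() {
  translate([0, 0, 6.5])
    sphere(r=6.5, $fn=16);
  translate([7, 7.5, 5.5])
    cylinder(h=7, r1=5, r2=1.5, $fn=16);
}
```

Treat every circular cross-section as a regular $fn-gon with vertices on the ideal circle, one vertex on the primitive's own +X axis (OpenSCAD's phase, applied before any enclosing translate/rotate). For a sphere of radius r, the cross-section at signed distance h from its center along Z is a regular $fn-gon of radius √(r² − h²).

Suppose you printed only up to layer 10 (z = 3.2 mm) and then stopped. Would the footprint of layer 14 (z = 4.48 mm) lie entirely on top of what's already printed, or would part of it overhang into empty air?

part overhangs

Compare the two slices. At z = 3.2: the r=6.5 sphere contributes a regular 16-gon of circumradius √(6.5²−3.3²) = 5.600 (area = (16/2)·5.600²·sin(360°/16) = 96.01 mm²); the cone at (7, 7.5) is not intersected at this z (z outside [5.5, 12.5]); Subtracting the remaining from the first: none of the subtracted shapes is present at this height, so the r=6.5 sphere is unchanged — area = 96.01 mm². At z = 4.48: the r=6.5 sphere contributes a regular 16-gon of circumradius √(6.5²−2.02²) = 6.178 (area = (16/2)·6.178²·sin(360°/16) = 116.85 mm²); the cone at (7, 7.5) is absent (z outside [5.5, 12.5]); Taking the first minus the rest: none of the subtracted shapes is present at this height, so the r=6.5 sphere is unchanged — area = 116.85 mm². Checking containment: at z = 4.48 the cross-section extends beyond the z = 3.2 cross-section by about 20.85 mm².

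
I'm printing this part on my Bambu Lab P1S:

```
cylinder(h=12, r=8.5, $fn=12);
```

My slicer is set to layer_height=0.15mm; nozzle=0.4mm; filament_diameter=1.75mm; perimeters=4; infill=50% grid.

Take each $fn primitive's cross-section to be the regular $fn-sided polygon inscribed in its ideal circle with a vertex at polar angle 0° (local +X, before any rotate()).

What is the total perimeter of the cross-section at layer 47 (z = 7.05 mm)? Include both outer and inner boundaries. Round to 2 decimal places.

At z = 7.05 mm: the r=8.5 cylinder contributes a regular 12-gon of circumradius 8.5 (perimeter = 2·12·8.500·sin(180°/12) = 52.80 mm). Overall, the cross-section is a single solid region. Total boundary length (outer) = 52.80 mm.

52.80 mm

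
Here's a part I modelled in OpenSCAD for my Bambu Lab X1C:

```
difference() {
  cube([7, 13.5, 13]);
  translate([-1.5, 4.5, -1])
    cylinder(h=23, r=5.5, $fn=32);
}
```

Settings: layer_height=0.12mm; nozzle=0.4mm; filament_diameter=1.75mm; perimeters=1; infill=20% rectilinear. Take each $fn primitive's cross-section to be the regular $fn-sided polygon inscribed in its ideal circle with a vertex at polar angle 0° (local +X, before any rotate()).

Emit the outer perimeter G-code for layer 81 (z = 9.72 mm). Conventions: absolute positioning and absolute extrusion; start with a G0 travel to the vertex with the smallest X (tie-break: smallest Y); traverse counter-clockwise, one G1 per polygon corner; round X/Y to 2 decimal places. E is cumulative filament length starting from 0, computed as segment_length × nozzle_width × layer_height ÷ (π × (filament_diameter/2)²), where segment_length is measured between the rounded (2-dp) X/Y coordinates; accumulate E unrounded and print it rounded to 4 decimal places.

G0 X0.00 Y9.76 Z9.72
G1 X0.60 Y9.58 E0.0125
G1 X1.56 Y9.07 E0.0342
G1 X2.39 Y8.39 E0.0556
G1 X3.07 Y7.56 E0.0770
G1 X3.58 Y6.60 E0.0987
G1 X3.89 Y5.57 E0.1202
G1 X4.00 Y4.50 E0.1416
G1 X3.89 Y3.43 E0.1631
G1 X3.58 Y2.40 E0.1846
G1 X3.07 Y1.44 E0.2063
G1 X2.39 Y0.61 E0.2277
G1 X1.64 Y0.00 E0.2470
G1 X7.00 Y0.00 E0.3539
G1 X7.00 Y13.50 E0.6233
G1 X0.00 Y13.50 E0.7630
G1 X0.00 Y9.76 E0.8377

At z = 9.72 mm: the cube is present — its section is the full 7×13.5 rectangle; the cylinder at (-1.5, 4.5): section is a regular 32-gon, circumradius r=5.5; Subtracting the remaining from the first: starting from the 7×13.5 cube, the r=5.5 cylinder at (-1.5, 4.5) partially overlaps it — only the 30.25 mm² overlap (of its 94.42 mm²) is removed, clipping the outline — 1 connected region. The outline is a single polygon with 16 vertices. Extrusion per mm of travel: 0.4 × 0.12 / (π × 0.875²) = 0.019956. Accumulating E over each segment gives final E = 0.8377.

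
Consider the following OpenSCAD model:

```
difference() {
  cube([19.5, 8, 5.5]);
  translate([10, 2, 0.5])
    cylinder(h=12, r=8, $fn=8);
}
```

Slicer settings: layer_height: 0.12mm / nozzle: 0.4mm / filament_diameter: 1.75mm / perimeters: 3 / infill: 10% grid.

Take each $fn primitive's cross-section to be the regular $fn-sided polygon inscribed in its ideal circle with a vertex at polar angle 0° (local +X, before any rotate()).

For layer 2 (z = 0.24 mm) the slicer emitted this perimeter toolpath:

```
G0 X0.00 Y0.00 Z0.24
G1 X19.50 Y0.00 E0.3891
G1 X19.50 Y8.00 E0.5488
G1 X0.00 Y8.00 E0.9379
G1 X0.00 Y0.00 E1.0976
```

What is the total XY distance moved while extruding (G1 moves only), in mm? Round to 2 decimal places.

55.00 mm

Sum the Euclidean lengths of each G1 segment: total = 55.00 mm.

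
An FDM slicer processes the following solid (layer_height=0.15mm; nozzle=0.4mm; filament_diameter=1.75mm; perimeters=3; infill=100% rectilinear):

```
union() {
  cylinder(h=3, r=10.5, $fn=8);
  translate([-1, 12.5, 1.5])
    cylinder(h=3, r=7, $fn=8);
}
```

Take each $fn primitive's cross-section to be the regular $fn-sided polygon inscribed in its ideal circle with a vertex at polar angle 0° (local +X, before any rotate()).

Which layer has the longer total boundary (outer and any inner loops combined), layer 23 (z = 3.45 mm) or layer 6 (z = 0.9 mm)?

layer 6 (z = 0.9 mm)

Layer 23 (z = 3.45): the cylinder does not reach this height (z outside [0, 3]); the cylinder at (-1, 12.5): section is a regular 8-gon, circumradius r=7 (perimeter = 2·8·7.000·sin(180°/8) = 42.86 mm); Taking the union: only the r=7 cylinder at (-1, 12.5) is present, so the union is just that shape — boundary = 42.86 mm. So its perimeter = 42.86 mm. Layer 6 (z = 0.9): the r=10.5 cylinder gives a regular 8-gon of circumradius 10.5 (constant along its height) (perimeter = 2·8·10.500·sin(180°/8) = 64.29 mm); the cylinder at (-1, 12.5) does not reach this height (z outside [1.5, 4.5]); Combining (union): only the r=10.5 cylinder is present, so the union is just that shape — boundary = 64.29 mm. So its perimeter = 64.29 mm. Layer 6 is larger (64.29 vs 42.86 mm).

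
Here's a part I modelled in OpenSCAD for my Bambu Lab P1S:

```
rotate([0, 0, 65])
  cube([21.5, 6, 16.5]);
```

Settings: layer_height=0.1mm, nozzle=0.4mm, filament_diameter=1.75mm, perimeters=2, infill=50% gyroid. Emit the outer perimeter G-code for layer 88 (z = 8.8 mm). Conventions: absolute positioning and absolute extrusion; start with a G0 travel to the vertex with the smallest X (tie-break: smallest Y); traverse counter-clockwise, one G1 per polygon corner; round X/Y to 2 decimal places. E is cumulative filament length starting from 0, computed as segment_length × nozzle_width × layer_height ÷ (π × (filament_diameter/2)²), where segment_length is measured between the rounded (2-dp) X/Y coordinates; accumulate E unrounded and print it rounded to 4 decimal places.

At z = 8.8 mm: the cube (footprint 21.5×6) is included at this height; (rotated 65° about Z; rotation is an isometry so areas/perimeters/island counts are preserved). The outline is a single polygon with 4 vertices. Extrusion per mm of travel: 0.4 × 0.1 / (π × 0.875²) = 0.016630. Accumulating E over each segment gives final E = 0.9147.

G0 X-5.44 Y2.54 Z8.80
G1 X0.00 Y0.00 E0.0998
G1 X9.09 Y19.49 E0.4575
G1 X3.65 Y22.02 E0.5573
G1 X-5.44 Y2.54 E0.9147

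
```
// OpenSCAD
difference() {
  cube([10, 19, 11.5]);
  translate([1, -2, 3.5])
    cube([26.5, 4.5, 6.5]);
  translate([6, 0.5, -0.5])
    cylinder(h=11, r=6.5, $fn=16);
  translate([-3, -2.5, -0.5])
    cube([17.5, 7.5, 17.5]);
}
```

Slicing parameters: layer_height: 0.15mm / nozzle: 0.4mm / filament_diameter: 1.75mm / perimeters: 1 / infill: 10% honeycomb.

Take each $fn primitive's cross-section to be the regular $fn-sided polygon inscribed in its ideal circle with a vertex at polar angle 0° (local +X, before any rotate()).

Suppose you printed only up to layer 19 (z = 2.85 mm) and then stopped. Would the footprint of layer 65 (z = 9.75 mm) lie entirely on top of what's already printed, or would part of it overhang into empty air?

Compare the two slices. At z = 2.85: the cube (footprint 10×19) is included at this height (area 190.00 mm²); the cube at (1, -2) does not reach this height (z outside [3.5, 10]); the r=6.5 cylinder at (6, 0.5) gives a regular 16-gon of circumradius 6.5 (constant along its height) (area = (16/2)·6.500²·sin(360°/16) = 129.35 mm²); the cube at (-3, -2.5) is present — its section is the full 17.5×7.5 rectangle (area 131.25 mm²); After the difference (first − rest): starting from the 10×19 cube (190.00 mm²), the r=6.5 cylinder at (6, 0.5) partially overlaps it — only the 60.58 mm² overlap (of its 129.35 mm²) is removed, clipping the outline; the 17.5×7.5 cube at (-3, -2.5) partially overlaps it — only the 1.34 mm² overlap (of its 131.25 mm²) is removed, clipping the outline — area = 128.08 mm². At z = 9.75: the 10×19 cube contributes its full rectangle (area 190.00 mm²); the 26.5×4.5 cube at (1, -2) contributes its full rectangle (area 119.25 mm²); the cylinder at (6, 0.5): section is a regular 16-gon, circumradius r=6.5 (area = (16/2)·6.500²·sin(360°/16) = 129.35 mm²); the cube at (-3, -2.5) is present — its section is the full 17.5×7.5 rectangle (area 131.25 mm²); Taking the first minus the rest: starting from the 10×19 cube (190.00 mm²), the 26.5×4.5 cube at (1, -2) partially overlaps it — only the 22.50 mm² overlap (of its 119.25 mm²) is removed, clipping the outline; the r=6.5 cylinder at (6, 0.5) partially overlaps it — only the 38.08 mm² overlap (of its 129.35 mm²) is removed, clipping the outline; the 17.5×7.5 cube at (-3, -2.5) partially overlaps it — only the 1.34 mm² overlap (of its 131.25 mm²) is removed, clipping the outline — area = 128.08 mm². Checking containment: the cross-section at z = 9.75 is a subset of the cross-section at z = 2.85.

entirely on top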